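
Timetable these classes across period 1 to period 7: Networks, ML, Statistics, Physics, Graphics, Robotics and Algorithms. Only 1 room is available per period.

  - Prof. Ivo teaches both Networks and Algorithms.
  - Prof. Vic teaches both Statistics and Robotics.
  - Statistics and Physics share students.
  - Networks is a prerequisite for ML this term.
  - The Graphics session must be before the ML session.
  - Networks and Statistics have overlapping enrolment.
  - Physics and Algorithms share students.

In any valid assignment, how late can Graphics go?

period 6

Downstream work caps Graphics at period 6.
Graphics at period 6 is achievable: Robotics=period 4; Networks=period 1; Graphics=period 6; Statistics=period 2; ML=period 7; Physics=period 3; Algorithms=period 5.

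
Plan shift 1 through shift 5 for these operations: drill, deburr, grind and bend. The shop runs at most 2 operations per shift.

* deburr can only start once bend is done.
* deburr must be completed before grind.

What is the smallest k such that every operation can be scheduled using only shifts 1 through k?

The precedence chain requires at least 3 distinct shifts.
With at most 2 per shift and 4 operations, at least 2 shifts are needed.
3 works (last occupied shift: shift 3): for example grind=shift 3, deburr=shift 2, bend=shift 1, drill=shift 1.

3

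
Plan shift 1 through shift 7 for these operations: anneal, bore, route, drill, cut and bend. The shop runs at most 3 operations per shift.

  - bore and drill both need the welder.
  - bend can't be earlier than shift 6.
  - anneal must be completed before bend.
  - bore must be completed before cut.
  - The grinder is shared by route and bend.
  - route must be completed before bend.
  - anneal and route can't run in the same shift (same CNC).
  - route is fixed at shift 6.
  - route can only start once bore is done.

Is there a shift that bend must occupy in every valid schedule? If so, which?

shift 7

bend's window is shift 6–shift 7.
route is fixed at shift 6, and bend can't share a shift with route.
So bend must be shift 7.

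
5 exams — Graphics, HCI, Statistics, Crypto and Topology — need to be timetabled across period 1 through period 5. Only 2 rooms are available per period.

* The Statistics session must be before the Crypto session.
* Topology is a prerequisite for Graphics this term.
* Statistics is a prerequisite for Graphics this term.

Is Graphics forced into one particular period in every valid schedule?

No

Graphics can be period 2 (e.g. Statistics in period 1, Topology in period 1, HCI in period 3, Crypto in period 2, Graphics in period 2) or period 3 (e.g. Graphics in period 3; Topology in period 1; HCI in period 2; Crypto in period 2; Statistics in period 1).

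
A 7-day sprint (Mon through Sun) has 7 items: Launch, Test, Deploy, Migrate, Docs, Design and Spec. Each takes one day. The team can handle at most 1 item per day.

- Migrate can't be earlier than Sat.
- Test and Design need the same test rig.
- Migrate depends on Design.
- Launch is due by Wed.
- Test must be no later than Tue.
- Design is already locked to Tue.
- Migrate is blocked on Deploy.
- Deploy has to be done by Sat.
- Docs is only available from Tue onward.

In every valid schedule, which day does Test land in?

Mon

Test's window is Mon–Tue.
Design is fixed at Tue, and Test can't share a day with Design.
So Test must be Mon.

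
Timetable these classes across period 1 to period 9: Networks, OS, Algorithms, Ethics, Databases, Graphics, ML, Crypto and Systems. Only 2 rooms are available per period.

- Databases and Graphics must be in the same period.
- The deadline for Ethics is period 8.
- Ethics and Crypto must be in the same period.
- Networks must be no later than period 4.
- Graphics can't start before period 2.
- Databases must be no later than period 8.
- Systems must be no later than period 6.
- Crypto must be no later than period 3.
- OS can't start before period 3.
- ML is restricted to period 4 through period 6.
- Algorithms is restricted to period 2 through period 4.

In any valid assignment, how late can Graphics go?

Graphics is available from period 2; Graphics must be in the same period as Databases, which can't be after period 8, so Graphics is at most period 8.
Graphics at period 8 is achievable: Algorithms -> period 2, OS -> period 3, Graphics -> period 8, Ethics -> period 1, ML -> period 4, Databases -> period 8, Crypto -> period 1, Networks -> period 2, Systems -> period 3.

period 8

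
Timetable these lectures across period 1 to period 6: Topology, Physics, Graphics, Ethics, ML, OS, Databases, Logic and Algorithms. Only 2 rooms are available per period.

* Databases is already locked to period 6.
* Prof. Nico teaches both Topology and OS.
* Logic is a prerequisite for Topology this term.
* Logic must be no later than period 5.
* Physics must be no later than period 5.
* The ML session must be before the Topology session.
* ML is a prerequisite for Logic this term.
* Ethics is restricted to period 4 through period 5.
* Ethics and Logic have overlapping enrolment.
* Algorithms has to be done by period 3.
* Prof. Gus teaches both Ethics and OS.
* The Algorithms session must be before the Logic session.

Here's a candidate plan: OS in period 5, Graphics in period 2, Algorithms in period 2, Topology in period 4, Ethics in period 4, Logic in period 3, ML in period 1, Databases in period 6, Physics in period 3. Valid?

Yes, all constraints hold

Databases is already locked to period 6 — holds.
Ethics and Logic have overlapping enrolment — holds.
Prof. Gus teaches both Ethics and OS — holds.
ML is a prerequisite for Logic this term — holds.
Logic is a prerequisite for Topology this term — holds.
Ethics is restricted to period 4 through period 5 — holds.
Physics must be no later than period 5 — holds.
Prof. Nico teaches both Topology and OS — holds.
The Algorithms session must be before the Logic session — holds.
Algorithms has to be done by period 3 — holds.
The ML session must be before the Topology session — holds.
Only 2 rooms are available per period — holds.
Logic must be no later than period 5 — holds.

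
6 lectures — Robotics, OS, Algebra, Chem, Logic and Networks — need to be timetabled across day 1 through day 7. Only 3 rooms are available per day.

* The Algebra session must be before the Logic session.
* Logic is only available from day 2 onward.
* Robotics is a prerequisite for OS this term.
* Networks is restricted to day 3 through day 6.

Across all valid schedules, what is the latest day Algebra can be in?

Downstream work caps Algebra at day 6.
Algebra at day 6 is achievable: OS in day 2; Robotics in day 1; Networks in day 3; Algebra in day 6; Chem in day 1; Logic in day 7.

day 6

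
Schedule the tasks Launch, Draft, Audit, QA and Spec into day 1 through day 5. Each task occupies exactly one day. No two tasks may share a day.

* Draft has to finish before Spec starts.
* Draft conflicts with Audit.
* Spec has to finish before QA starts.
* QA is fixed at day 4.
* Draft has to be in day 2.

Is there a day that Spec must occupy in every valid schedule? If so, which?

Draft is fixed at day 2 and must come before Spec, so Spec is at least day 3.
QA is fixed at day 4 and must come after Spec, so Spec is at most day 3.
So Spec must be day 3.

day 3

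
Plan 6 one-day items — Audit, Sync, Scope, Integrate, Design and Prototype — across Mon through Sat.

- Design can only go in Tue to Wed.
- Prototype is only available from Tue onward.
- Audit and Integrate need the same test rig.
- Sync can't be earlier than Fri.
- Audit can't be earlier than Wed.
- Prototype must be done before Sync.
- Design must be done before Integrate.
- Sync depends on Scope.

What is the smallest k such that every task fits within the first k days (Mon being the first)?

The precedence chain requires at least 2 distinct days.
Sync can't be placed before Fri — that is day 5 counting from Mon — so the schedule must run through at least 5 days.
5 works (last occupied day: Fri): for example Scope -> Mon, Prototype -> Tue, Audit -> Wed, Integrate -> Thu, Sync -> Fri, Design -> Tue.

5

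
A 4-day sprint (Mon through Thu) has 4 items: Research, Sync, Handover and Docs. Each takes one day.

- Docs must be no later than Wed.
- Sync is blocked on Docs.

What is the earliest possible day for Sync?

Tue

Precedence pushes Sync to at least Tue.
Sync at Tue is achievable: Research -> Mon, Handover -> Mon, Docs -> Mon, Sync -> Tue.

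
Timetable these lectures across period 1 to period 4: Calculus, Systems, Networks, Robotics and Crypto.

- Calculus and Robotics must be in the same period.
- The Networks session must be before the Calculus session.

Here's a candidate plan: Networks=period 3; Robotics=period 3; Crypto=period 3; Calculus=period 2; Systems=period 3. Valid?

The Networks session must be before the Calculus session — violated.
Calculus and Robotics must be in the same period — violated.

No. The Networks session must be before the Calculus session is not satisfied.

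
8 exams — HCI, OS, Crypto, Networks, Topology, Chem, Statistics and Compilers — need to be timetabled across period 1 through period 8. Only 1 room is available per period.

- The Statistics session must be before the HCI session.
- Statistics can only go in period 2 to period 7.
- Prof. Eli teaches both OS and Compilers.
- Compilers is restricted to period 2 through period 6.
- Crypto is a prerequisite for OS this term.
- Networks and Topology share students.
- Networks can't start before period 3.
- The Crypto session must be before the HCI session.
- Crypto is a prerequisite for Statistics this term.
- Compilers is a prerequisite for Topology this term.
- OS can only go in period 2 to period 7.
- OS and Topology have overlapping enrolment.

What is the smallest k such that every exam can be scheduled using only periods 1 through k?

The precedence chain requires at least 3 distinct periods.
With at most 1 per period and 8 exams, at least 8 periods are needed.
8 works (last occupied period: period 8): for example Compilers -> period 2, Chem -> period 8, Networks -> period 5, Statistics -> period 3, Topology -> period 7, OS -> period 4, HCI -> period 6, Crypto -> period 1.

8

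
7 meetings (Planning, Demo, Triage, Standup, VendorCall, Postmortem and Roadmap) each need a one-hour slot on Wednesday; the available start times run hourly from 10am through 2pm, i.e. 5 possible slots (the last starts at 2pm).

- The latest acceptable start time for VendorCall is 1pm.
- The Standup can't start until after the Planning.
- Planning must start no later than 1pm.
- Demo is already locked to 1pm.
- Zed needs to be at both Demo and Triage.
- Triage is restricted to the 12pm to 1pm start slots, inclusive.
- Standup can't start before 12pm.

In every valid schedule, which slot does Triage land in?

12pm

Triage's window is 12pm–1pm.
Demo is fixed at 1pm, and Triage can't share a slot with Demo.
So Triage must be 12pm.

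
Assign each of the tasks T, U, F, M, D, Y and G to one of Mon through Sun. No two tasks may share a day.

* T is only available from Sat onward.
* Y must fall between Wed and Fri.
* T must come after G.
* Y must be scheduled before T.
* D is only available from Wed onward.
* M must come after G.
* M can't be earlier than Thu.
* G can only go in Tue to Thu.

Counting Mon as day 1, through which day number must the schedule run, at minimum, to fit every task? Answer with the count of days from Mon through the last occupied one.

The precedence chain requires at least 2 distinct days.
With at most 1 per day and 7 tasks, at least 7 days are needed.
T can't be placed before Sat — that is day 6 counting from Mon — so the schedule must run through at least 6 days.
7 works (last occupied day: Sun): for example D in Fri, T in Sat, U in Mon, M in Thu, Y in Wed, F in Sun, G in Tue.

7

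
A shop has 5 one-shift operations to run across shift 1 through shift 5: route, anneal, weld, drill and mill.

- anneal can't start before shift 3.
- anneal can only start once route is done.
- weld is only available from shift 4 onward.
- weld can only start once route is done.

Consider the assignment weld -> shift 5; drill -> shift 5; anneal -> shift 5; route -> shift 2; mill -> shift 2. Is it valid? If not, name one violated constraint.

Yes, all constraints hold

anneal can't start before shift 3 — holds.
weld is only available from shift 4 onward — holds.
anneal can only start once route is done — holds.
weld can only start once route is done — holds.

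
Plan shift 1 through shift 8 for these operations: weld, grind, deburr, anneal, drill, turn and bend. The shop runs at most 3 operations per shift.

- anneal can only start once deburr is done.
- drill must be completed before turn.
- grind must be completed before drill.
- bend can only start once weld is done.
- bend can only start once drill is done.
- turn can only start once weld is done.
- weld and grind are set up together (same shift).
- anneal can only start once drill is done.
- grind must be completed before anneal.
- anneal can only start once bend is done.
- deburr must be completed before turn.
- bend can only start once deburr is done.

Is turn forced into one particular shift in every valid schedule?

turn can be shift 3 (e.g. drill in shift 2, bend in shift 3, turn in shift 3, grind in shift 1, deburr in shift 1, anneal in shift 4, weld in shift 1) or shift 4 (e.g. weld in shift 1, bend in shift 3, grind in shift 1, deburr in shift 1, turn in shift 4, drill in shift 2, anneal in shift 4).

No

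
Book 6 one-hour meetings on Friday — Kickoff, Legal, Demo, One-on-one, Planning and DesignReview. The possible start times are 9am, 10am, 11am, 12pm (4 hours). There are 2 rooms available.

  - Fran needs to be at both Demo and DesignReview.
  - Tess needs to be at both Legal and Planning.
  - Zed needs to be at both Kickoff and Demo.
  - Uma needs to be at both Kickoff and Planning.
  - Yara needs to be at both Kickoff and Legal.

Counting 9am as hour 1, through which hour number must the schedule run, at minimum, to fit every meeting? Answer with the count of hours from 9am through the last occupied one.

With at most 2 per hour and 6 meetings, at least 3 hours are needed.
3 works (last occupied hour: 11am): for example DesignReview=11am; One-on-one=9am; Demo=10am; Kickoff=9am; Legal=10am; Planning=11am.

3 hours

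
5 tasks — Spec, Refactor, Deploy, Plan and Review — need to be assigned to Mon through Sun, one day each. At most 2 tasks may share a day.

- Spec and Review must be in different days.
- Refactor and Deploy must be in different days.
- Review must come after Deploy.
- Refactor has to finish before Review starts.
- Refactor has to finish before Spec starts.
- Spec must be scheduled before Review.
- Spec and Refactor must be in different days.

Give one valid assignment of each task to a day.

Deploy -> Tue; Review -> Wed; Spec -> Tue; Refactor -> Mon; Plan -> Mon

Checking: Deploy(Tue) before Review(Wed); Refactor(Mon) before Spec(Tue); Refactor(Mon) before Review(Wed); Spec(Tue) before Review(Wed); Refactor(Mon) != Deploy(Tue); Spec(Tue) != Refactor(Mon); Spec(Tue) != Review(Wed); max 2 per day (cap 2).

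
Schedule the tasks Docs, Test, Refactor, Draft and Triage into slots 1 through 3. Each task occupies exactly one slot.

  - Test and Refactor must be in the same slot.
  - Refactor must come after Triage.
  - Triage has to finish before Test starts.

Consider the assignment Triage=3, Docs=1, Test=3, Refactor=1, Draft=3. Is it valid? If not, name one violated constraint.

Triage has to finish before Test starts — violated.
Refactor must come after Triage — violated.
Test and Refactor must be in the same slot — violated.

No. Refactor must come after Triage is not satisfied.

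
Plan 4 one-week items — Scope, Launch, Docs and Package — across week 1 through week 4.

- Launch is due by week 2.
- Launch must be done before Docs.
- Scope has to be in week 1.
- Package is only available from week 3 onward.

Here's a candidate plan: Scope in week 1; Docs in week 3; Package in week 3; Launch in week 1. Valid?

Yes

Scope has to be in week 1 — holds.
Package is only available from week 3 onward — holds.
Launch must be done before Docs — holds.
Launch is due by week 2 — holds.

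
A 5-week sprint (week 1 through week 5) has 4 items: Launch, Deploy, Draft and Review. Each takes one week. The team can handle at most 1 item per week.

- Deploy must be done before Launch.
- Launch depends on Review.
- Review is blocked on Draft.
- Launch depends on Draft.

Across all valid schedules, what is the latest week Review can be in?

Precedence pushes Review to at least week 2; downstream work caps Review at week 4.
Review at week 4 is achievable: Draft=week 1; Launch=week 5; Deploy=week 2; Review=week 4.

week 4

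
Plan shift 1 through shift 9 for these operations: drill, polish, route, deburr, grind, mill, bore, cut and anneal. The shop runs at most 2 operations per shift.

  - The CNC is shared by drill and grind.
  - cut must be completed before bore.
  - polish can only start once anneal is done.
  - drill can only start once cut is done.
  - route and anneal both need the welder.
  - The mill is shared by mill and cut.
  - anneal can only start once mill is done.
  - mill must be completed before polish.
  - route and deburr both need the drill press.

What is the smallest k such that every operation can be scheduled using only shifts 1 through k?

The precedence chain requires at least 3 distinct shifts.
With at most 2 per shift and 9 operations, at least 5 shifts are needed.
5 works (last occupied shift: shift 5): for example polish -> shift 3, route -> shift 1, anneal -> shift 2, deburr -> shift 4, grind -> shift 5, mill -> shift 1, drill -> shift 3, bore -> shift 4, cut -> shift 2.

5 shifts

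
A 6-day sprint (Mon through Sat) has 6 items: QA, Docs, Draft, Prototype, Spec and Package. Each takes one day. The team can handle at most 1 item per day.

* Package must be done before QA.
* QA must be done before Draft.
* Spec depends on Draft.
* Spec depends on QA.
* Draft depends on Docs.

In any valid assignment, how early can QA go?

Tue

Precedence pushes QA to at least Tue; downstream work caps QA at Thu.
QA at Tue is achievable: Prototype -> Sat, Spec -> Fri, Draft -> Thu, Package -> Mon, Docs -> Wed, QA -> Tue.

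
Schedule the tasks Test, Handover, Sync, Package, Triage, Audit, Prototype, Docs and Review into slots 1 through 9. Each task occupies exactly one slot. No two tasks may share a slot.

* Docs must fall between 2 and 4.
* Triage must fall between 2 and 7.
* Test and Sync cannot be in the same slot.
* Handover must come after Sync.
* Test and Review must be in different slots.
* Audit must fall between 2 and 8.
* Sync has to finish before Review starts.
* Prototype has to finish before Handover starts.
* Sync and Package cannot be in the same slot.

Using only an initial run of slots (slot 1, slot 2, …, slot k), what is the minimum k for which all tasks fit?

The precedence chain requires at least 2 distinct slots.
With at most 1 per slot and 9 tasks, at least 9 slots are needed.
9 works (last occupied slot: 9): for example Docs=2, Test=8, Audit=4, Triage=3, Review=7, Sync=1, Handover=6, Package=9, Prototype=5.

9 slots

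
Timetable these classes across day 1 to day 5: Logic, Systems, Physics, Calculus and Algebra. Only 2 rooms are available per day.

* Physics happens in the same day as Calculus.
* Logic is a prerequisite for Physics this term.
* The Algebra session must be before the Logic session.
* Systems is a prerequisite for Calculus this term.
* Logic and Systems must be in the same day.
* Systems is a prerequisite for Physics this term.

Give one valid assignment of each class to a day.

Logic in day 2; Algebra in day 1; Calculus in day 3; Physics in day 3; Systems in day 2

Checking: Logic(day 2) before Physics(day 3); Systems(day 2) before Physics(day 3); Algebra(day 1) before Logic(day 2); Systems(day 2) before Calculus(day 3); Physics = Calculus = day 3; Logic = Systems = day 2; max 2 per day (cap 2).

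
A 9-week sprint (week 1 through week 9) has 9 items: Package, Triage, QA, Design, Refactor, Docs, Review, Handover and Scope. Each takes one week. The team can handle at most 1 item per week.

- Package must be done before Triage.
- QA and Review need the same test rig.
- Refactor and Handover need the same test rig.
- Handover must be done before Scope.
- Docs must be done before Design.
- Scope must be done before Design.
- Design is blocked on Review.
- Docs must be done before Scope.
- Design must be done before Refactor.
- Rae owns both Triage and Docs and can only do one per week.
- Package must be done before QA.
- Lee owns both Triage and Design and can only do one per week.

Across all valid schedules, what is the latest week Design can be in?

week 8

Precedence pushes Design to at least week 3; downstream work caps Design at week 8.
Design at week 8 is achievable: Scope in week 3, Review in week 7, Handover in week 2, Refactor in week 9, Docs in week 1, Triage in week 5, Package in week 4, QA in week 6, Design in week 8.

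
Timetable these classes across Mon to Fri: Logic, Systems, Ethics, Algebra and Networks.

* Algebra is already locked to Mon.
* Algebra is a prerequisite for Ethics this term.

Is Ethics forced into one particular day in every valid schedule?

No

Ethics can be Tue (e.g. Logic -> Mon, Ethics -> Tue, Algebra -> Mon, Systems -> Mon, Networks -> Mon) or Wed (e.g. Networks in Mon, Logic in Mon, Ethics in Wed, Algebra in Mon, Systems in Mon).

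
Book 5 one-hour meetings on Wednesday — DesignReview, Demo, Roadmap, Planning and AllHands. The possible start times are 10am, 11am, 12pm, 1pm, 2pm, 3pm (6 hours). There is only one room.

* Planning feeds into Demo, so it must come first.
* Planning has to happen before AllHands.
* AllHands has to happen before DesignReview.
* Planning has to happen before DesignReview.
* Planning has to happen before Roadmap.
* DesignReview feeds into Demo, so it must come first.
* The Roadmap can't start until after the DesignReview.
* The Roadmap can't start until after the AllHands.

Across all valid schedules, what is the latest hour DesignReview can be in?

Precedence pushes DesignReview to at least 12pm; downstream work caps DesignReview at 2pm.
DesignReview at 1pm is achievable: Demo=3pm, AllHands=11am, DesignReview=1pm, Planning=10am, Roadmap=2pm.
Nothing later works — the capacity limit rule out every hour after 1pm.

1pm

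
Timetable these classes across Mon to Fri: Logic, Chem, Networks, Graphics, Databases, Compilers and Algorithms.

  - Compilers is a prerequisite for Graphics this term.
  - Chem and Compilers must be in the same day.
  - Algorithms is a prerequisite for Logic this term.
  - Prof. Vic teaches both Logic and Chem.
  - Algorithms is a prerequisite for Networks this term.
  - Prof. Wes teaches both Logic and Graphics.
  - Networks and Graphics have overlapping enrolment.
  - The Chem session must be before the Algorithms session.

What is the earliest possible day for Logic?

Precedence pushes Logic to at least Wed.
Logic at Wed is achievable: Chem -> Mon; Databases -> Mon; Algorithms -> Tue; Logic -> Wed; Graphics -> Tue; Networks -> Wed; Compilers -> Mon.

Wed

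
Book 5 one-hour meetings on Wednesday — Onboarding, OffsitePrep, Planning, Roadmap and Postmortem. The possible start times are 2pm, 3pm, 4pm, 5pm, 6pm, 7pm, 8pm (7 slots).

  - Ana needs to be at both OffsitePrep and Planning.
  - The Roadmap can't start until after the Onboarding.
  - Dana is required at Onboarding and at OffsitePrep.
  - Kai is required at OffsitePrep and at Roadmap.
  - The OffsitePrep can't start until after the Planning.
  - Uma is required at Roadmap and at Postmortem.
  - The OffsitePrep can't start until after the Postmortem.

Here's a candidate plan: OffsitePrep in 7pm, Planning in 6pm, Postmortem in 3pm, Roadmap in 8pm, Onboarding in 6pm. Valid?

Valid

Dana is required at Onboarding and at OffsitePrep — holds.
Kai is required at OffsitePrep and at Roadmap — holds.
The OffsitePrep can't start until after the Postmortem — holds.
Uma is required at Roadmap and at Postmortem — holds.
The OffsitePrep can't start until after the Planning — holds.
The Roadmap can't start until after the Onboarding — holds.
Ana needs to be at both OffsitePrep and Planning — holds.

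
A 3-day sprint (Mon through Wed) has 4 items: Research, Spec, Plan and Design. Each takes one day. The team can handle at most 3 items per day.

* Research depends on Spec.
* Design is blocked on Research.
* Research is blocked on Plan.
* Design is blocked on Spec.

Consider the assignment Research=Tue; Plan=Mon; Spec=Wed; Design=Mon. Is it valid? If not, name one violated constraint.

Design is blocked on Research — violated.
Research is blocked on Plan — holds.
Research depends on Spec — violated.
Design is blocked on Spec — violated.
The team can handle at most 3 items per day — holds.

Invalid. Design is blocked on Spec.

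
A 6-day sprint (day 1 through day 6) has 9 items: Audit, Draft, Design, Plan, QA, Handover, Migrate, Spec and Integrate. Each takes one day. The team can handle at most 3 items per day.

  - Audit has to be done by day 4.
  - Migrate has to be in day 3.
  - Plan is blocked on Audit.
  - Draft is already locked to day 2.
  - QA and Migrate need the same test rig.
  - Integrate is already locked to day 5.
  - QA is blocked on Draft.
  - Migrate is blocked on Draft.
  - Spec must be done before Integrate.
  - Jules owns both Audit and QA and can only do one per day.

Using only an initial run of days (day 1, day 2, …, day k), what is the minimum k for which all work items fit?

5

The precedence chain requires at least 2 distinct days.
With at most 3 per day and 9 work items, at least 3 days are needed.
Integrate can't be placed before day 5, so the schedule must run through at least day 5.
5 works (last occupied day: day 5): for example Audit -> day 1, Spec -> day 1, QA -> day 4, Handover -> day 2, Draft -> day 2, Migrate -> day 3, Plan -> day 2, Design -> day 1, Integrate -> day 5.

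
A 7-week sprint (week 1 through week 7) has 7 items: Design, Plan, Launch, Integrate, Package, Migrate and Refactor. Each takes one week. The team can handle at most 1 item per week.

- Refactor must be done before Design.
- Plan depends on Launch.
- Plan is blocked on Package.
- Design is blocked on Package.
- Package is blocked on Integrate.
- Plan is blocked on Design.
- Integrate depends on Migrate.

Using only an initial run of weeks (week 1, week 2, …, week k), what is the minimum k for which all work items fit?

The precedence chain requires at least 5 distinct weeks.
With at most 1 per week and 7 work items, at least 7 weeks are needed.
7 works (last occupied week: week 7): for example Migrate in week 1, Package in week 3, Refactor in week 4, Design in week 5, Launch in week 6, Integrate in week 2, Plan in week 7.

7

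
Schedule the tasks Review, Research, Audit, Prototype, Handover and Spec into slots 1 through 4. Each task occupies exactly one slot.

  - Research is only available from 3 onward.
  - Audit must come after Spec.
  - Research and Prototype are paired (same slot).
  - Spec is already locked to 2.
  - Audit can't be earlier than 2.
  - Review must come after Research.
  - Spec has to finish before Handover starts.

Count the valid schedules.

Enumerating: Spec in 2, Review in 4, Handover in 3, Research in 3, Prototype in 3, Audit in 3 | Audit -> 3; Research -> 3; Spec -> 2; Prototype -> 3; Handover -> 4; Review -> 4 | Research=3; Prototype=3; Review=4; Spec=2; Audit=4; Handover=3 | Research -> 3, Review -> 4, Prototype -> 3, Spec -> 2, Handover -> 4, Audit -> 4.

4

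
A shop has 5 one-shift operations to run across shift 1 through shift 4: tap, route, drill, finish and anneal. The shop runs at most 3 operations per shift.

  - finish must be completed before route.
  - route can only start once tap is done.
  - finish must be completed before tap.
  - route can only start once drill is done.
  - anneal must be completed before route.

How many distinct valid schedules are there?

31

Splitting on tap: it can be shift 2 (13), shift 3 (18). Listing each branch's schedules as (route, drill, finish, anneal) by shift number:
tap=shift 2: (3,1,1,1) (3,1,1,2) (3,2,1,1) (3,2,1,2) (4,1,1,1) (4,1,1,2) (4,1,1,3) (4,2,1,1) (4,2,1,2) (4,2,1,3) (4,3,1,1) (4,3,1,2) (4,3,1,3) — 13.
tap=shift 3: (4,1,1,1) (4,1,1,2) (4,1,1,3) (4,1,2,1) (4,1,2,2) (4,1,2,3) (4,2,1,1) (4,2,1,2) (4,2,1,3) (4,2,2,1) (4,2,2,2) (4,2,2,3) (4,3,1,1) (4,3,1,2) (4,3,1,3) (4,3,2,1) (4,3,2,2) (4,3,2,3) — 18.
Summing: 13 + 18 = 31.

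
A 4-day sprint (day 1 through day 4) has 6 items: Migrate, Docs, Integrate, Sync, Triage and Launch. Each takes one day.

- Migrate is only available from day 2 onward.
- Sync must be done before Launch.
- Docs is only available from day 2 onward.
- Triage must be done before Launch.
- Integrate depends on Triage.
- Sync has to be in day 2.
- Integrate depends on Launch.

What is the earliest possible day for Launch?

Precedence pushes Launch to at least day 3; downstream work caps Launch at day 3.
Launch at day 3 is achievable: Triage=day 1, Docs=day 2, Sync=day 2, Integrate=day 4, Launch=day 3, Migrate=day 2.

day 3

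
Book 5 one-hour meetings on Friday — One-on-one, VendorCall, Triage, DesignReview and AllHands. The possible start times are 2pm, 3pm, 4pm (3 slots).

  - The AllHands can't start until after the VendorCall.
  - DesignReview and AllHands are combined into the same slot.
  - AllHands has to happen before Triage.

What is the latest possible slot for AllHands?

Precedence pushes AllHands to at least 3pm; downstream work caps AllHands at 3pm.
AllHands at 3pm is achievable: DesignReview in 3pm, AllHands in 3pm, One-on-one in 2pm, VendorCall in 2pm, Triage in 4pm.

3pm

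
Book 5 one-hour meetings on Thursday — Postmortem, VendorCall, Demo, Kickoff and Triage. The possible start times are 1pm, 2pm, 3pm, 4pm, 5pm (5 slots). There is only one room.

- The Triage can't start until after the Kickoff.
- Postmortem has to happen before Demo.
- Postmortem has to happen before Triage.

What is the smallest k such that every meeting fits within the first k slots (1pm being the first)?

The precedence chain requires at least 2 distinct slots.
With at most 1 per slot and 5 meetings, at least 5 slots are needed.
5 works (last occupied slot: 5pm): for example Postmortem in 1pm, VendorCall in 5pm, Kickoff in 2pm, Triage in 3pm, Demo in 4pm.

5 slots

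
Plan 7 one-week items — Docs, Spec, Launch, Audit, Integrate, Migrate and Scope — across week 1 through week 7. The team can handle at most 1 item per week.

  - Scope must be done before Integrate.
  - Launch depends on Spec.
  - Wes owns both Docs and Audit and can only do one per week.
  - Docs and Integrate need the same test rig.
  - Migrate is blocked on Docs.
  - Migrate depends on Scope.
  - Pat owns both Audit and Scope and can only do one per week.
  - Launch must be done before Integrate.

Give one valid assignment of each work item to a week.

Scope=week 3; Launch=week 2; Audit=week 7; Spec=week 1; Integrate=week 4; Migrate=week 6; Docs=week 5

Checking: Docs(week 5) before Migrate(week 6); Launch(week 2) before Integrate(week 4); Spec(week 1) before Launch(week 2); Scope(week 3) before Migrate(week 6); Scope(week 3) before Integrate(week 4); Docs(week 5) != Integrate(week 4); Audit(week 7) != Scope(week 3); Docs(week 5) != Audit(week 7); max 1 per week (cap 1).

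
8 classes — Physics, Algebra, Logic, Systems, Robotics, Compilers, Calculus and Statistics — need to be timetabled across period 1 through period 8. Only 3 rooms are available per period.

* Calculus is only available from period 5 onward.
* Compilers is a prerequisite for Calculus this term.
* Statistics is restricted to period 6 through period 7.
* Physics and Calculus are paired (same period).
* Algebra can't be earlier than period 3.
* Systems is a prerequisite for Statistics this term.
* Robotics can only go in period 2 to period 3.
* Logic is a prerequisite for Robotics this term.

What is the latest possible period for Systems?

period 6

Downstream work caps Systems at period 6.
Systems at period 6 is achievable: Calculus in period 5, Physics in period 5, Algebra in period 3, Robotics in period 2, Compilers in period 1, Systems in period 6, Logic in period 1, Statistics in period 7.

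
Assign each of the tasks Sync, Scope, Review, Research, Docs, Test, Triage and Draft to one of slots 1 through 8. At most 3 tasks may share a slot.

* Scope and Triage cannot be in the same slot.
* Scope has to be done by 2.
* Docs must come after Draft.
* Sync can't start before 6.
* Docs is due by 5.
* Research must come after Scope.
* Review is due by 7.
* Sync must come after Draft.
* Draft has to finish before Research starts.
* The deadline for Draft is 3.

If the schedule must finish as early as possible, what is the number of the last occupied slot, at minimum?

The precedence chain requires at least 2 distinct slots.
With at most 3 per slot and 8 tasks, at least 3 slots are needed.
Sync can't be placed before 6, so the schedule must run through at least slot 6.
6 works (last occupied slot: 6): for example Scope=1, Triage=3, Draft=1, Research=2, Sync=6, Docs=2, Review=1, Test=2.

slot 6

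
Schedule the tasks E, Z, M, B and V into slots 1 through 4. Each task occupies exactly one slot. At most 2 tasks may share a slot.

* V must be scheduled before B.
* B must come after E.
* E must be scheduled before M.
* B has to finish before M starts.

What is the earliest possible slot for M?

Precedence pushes M to at least 3.
M at 3 is achievable: Z in 2; E in 1; M in 3; V in 1; B in 2.

3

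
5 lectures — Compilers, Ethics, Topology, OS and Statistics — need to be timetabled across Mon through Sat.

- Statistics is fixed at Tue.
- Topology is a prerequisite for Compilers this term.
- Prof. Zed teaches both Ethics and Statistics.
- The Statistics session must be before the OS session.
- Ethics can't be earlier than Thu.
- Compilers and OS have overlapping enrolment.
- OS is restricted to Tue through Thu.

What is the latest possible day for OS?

OS is available from Tue; precedence pushes OS to at least Wed; OS's own window allows nothing later than Thu.
OS at Thu is achievable: Ethics=Thu, OS=Thu, Compilers=Tue, Statistics=Tue, Topology=Mon.

Thu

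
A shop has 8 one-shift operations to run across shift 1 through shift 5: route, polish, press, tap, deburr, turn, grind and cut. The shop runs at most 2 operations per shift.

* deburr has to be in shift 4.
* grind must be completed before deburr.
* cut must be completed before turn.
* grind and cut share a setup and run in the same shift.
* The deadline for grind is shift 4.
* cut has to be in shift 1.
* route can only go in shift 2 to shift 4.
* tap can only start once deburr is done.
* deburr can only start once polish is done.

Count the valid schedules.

52

Splitting on route: it can be shift 2 (19), shift 3 (19), shift 4 (14). Listing each branch's schedules as (polish, press, tap, deburr, turn, grind, cut) by shift number:
route=shift 2: (2,3,5,4,3,1,1) (2,3,5,4,4,1,1) (2,3,5,4,5,1,1) (2,4,5,4,3,1,1) (2,4,5,4,5,1,1) (2,5,5,4,3,1,1) (2,5,5,4,4,1,1) (3,2,5,4,3,1,1) (3,2,5,4,4,1,1) (3,2,5,4,5,1,1) (3,3,5,4,2,1,1) (3,3,5,4,4,1,1) (3,3,5,4,5,1,1) (3,4,5,4,2,1,1) (3,4,5,4,3,1,1) (3,4,5,4,5,1,1) (3,5,5,4,2,1,1) (3,5,5,4,3,1,1) (3,5,5,4,4,1,1) — 19.
route=shift 3: (2,2,5,4,3,1,1) (2,2,5,4,4,1,1) (2,2,5,4,5,1,1) (2,3,5,4,2,1,1) (2,3,5,4,4,1,1) (2,3,5,4,5,1,1) (2,4,5,4,2,1,1) (2,4,5,4,3,1,1) (2,4,5,4,5,1,1) (2,5,5,4,2,1,1) (2,5,5,4,3,1,1) (2,5,5,4,4,1,1) (3,2,5,4,2,1,1) (3,2,5,4,4,1,1) (3,2,5,4,5,1,1) (3,4,5,4,2,1,1) (3,4,5,4,5,1,1) (3,5,5,4,2,1,1) (3,5,5,4,4,1,1) — 19.
route=shift 4: (2,2,5,4,3,1,1) (2,2,5,4,5,1,1) (2,3,5,4,2,1,1) (2,3,5,4,3,1,1) (2,3,5,4,5,1,1) (2,5,5,4,2,1,1) (2,5,5,4,3,1,1) (3,2,5,4,2,1,1) (3,2,5,4,3,1,1) (3,2,5,4,5,1,1) (3,3,5,4,2,1,1) (3,3,5,4,5,1,1) (3,5,5,4,2,1,1) (3,5,5,4,3,1,1) — 14.
Summing: 19 + 19 + 14 = 52.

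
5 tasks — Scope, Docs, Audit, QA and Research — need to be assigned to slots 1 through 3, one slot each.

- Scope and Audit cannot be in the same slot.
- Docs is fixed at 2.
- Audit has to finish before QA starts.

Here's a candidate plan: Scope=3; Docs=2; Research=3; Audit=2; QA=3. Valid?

Docs is fixed at 2 — holds.
Scope and Audit cannot be in the same slot — holds.
Audit has to finish before QA starts — holds.

Valid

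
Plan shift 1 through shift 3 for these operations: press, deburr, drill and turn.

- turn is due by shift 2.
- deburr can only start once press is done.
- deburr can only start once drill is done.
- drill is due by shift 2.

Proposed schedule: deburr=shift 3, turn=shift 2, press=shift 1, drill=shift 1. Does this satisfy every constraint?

Valid

deburr can only start once press is done — holds.
drill is due by shift 2 — holds.
deburr can only start once drill is done — holds.
turn is due by shift 2 — holds.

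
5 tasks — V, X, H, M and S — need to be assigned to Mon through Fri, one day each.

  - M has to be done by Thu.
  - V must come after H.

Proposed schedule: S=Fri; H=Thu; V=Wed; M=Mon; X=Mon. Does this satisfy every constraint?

Invalid. V must come after H.

V must come after H — violated.
M has to be done by Thu — holds.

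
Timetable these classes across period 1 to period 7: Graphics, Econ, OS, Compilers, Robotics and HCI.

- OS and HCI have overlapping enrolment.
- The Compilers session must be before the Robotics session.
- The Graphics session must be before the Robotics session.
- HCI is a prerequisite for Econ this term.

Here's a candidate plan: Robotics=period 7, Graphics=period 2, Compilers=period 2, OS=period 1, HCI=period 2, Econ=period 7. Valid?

The Compilers session must be before the Robotics session — holds.
HCI is a prerequisite for Econ this term — holds.
The Graphics session must be before the Robotics session — holds.
OS and HCI have overlapping enrolment — holds.

Yes, all constraints hold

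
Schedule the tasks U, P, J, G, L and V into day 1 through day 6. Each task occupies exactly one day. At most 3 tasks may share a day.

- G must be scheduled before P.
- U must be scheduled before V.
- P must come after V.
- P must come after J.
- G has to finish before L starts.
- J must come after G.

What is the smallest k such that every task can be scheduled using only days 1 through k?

3

The precedence chain requires at least 3 distinct days.
With at most 3 per day and 6 tasks, at least 2 days are needed.
3 works (last occupied day: day 3): for example J -> day 2; L -> day 2; G -> day 1; V -> day 2; P -> day 3; U -> day 1.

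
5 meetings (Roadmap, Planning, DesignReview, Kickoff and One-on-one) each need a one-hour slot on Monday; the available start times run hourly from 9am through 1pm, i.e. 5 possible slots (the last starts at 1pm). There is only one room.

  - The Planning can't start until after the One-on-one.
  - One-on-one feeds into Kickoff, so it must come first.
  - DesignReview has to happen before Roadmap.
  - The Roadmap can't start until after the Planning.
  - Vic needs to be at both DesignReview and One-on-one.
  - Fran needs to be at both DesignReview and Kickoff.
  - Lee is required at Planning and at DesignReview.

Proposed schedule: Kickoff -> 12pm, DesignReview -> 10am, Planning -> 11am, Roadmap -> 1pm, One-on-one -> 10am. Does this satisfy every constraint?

The Planning can't start until after the One-on-one — holds.
The Roadmap can't start until after the Planning — holds.
Vic needs to be at both DesignReview and One-on-one — violated.
One-on-one feeds into Kickoff, so it must come first — holds.
Lee is required at Planning and at DesignReview — holds.
DesignReview has to happen before Roadmap — holds.
There is only one room — violated.
Fran needs to be at both DesignReview and Kickoff — holds.

Invalid. Vic needs to be at both DesignReview and One-on-one.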